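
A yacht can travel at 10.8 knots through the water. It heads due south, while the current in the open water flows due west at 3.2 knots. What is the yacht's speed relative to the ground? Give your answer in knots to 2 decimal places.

Taking east as x and north as y: velocity relative to the water = (0.000, -10.800) knots; the water relative to ground = (-3.200, 0.000) knots.
Velocity relative to ground = (0.000, -10.800) + (-3.200, 0.000) = (-3.200, -10.800) knots.
Speed = |(-3.200, -10.800)| = 11.264 knots.

11.26 knots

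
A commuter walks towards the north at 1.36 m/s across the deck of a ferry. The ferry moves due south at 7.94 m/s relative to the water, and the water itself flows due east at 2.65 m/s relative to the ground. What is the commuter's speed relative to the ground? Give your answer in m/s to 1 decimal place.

In east/north components (m/s): commuter relative to ferry = (0.000, 1.360); ferry relative to water = (0.000, -7.940); water relative to ground = (2.650, 0.000).
Sum = (2.650, -6.580) m/s.
Speed = |(2.650, -6.580)| = 7.094 m/s.

7.1 m/s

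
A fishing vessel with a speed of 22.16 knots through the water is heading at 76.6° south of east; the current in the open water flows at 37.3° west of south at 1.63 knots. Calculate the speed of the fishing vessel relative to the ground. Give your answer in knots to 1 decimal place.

23.2 knots

Taking east as x and north as y: velocity relative to the water = (5.136, -21.557) knots; the water relative to ground = (-0.988, -1.297) knots.
Velocity relative to ground = (5.136, -21.557) + (-0.988, -1.297) = (4.148, -22.853) knots.
Speed = |(4.148, -22.853)| = 23.227 knots.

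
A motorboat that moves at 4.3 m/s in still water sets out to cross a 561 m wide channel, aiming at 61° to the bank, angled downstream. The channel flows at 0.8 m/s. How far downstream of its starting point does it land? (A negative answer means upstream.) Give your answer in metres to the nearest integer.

430 m

Perpendicular speed = 3.761 m/s; crossing time = 561 / 3.761 = 149.168 s.
Net downstream speed = 2.885 m/s.
Drift = 2.885 × 149.168 = 430.302 m (downstream).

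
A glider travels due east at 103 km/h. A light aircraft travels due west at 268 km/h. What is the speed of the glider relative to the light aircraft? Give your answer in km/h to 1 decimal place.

Taking east as x and north as y: glider velocity = (103.000, 0.000) km/h; light aircraft velocity = (-268.000, 0.000) km/h.
Velocity of glider relative to light aircraft = (103.000, 0.000) − (-268.000, 0.000) = (371.000, 0.000) km/h.
Magnitude = |(371.000, 0.000)| = 371.000 km/h.

371.0 km/h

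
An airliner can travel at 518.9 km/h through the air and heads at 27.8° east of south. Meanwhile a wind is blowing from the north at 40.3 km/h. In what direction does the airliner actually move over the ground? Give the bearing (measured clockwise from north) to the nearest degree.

Taking east as x and north as y: velocity relative to the air = (242.008, -459.009) km/h; the air relative to ground = (0.000, -40.300) km/h.
Velocity relative to ground = (242.008, -459.009) + (0.000, -40.300) = (242.008, -499.309) km/h.
Bearing = atan2(242.01, -499.31) = 154.14° clockwise from north.

154°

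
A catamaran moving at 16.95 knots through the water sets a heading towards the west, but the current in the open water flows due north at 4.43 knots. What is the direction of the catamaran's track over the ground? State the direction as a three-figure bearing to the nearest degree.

Taking east as x and north as y: velocity relative to the water = (-16.950, 0.000) knots; the water relative to ground = (0.000, 4.430) knots.
Velocity relative to ground = (-16.950, 0.000) + (0.000, 4.430) = (-16.950, 4.430) knots.
Bearing = atan2(-16.95, 4.43) = 284.65° clockwise from north.

285°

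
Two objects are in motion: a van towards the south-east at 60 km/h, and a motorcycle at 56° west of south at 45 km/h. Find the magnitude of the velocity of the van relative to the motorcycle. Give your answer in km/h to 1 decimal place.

81.6 km/h

Taking east as x and north as y: van velocity = (42.426, -42.426) km/h; motorcycle velocity = (-37.307, -25.164) km/h.
Velocity of van relative to motorcycle = (42.426, -42.426) − (-37.307, -25.164) = (79.733, -17.263) km/h.
Magnitude = |(79.733, -17.263)| = 81.580 km/h.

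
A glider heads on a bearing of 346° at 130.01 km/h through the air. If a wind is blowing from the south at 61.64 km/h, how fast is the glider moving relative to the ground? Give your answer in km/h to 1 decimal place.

190.4 km/h

Taking east as x and north as y: velocity relative to the air = (-31.452, 126.148) km/h; the air relative to ground = (0.000, 61.640) km/h.
Velocity relative to ground = (-31.452, 126.148) + (0.000, 61.640) = (-31.452, 187.788) km/h.
Speed = |(-31.452, 187.788)| = 190.404 km/h.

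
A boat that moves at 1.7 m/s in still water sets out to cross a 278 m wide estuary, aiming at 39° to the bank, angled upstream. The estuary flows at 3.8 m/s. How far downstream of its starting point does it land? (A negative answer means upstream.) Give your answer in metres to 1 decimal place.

644.1 m

Perpendicular speed = 1.070 m/s; crossing time = 278 / 1.070 = 259.851 s.
Net downstream speed = 2.479 m/s.
Drift = 2.479 × 259.851 = 644.132 m (downstream).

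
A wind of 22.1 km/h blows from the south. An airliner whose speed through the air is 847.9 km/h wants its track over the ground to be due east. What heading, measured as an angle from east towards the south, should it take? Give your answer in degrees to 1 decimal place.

1.5°

The wind pushes perpendicular to the desired track; the heading must have a component into the wind equal to 22.1 km/h: 847.9 sin θ = 22.1.
sin θ = 0.0261, so θ = 1.494°.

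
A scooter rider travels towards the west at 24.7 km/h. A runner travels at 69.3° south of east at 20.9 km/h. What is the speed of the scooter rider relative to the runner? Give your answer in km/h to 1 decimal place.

37.6 km/h

Taking east as x and north as y: scooter rider velocity = (-24.700, 0.000) km/h; runner velocity = (7.388, -19.551) km/h.
Velocity of scooter rider relative to runner = (-24.700, 0.000) − (7.388, -19.551) = (-32.088, 19.551) km/h.
Magnitude = |(-32.088, 19.551)| = 37.575 km/h.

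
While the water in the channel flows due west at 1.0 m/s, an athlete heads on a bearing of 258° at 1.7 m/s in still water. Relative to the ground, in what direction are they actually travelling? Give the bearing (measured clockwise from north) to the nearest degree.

Taking east as x and north as y: velocity relative to the water = (-1.663, -0.353) m/s; the water relative to ground = (-1.000, 0.000) m/s.
Velocity relative to ground = (-1.663, -0.353) + (-1.000, 0.000) = (-2.663, -0.353) m/s.
Bearing = atan2(-2.66, -0.35) = 262.44° clockwise from north.

262°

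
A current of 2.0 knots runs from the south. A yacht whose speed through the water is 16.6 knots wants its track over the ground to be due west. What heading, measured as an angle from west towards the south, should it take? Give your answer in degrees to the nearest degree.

The current pushes perpendicular to the desired track; the heading must have a component into the current equal to 2.0 knots: 16.6 sin θ = 2.0.
sin θ = 0.1205, so θ = 6.920°.

7°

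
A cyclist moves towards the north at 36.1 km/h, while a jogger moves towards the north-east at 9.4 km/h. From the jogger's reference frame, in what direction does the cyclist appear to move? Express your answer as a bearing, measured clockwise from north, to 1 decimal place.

Taking east as x and north as y: cyclist velocity = (0.000, 36.100) km/h; jogger velocity = (6.647, 6.647) km/h.
Velocity of cyclist relative to jogger = (0.000, 36.100) − (6.647, 6.647) = (-6.647, 29.453) km/h.
Bearing = atan2(-6.65, 29.45) = 347.28° clockwise from north.

347.3°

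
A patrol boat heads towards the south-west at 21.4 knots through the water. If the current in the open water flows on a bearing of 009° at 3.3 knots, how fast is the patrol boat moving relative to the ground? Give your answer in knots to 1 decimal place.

18.8 knots

Taking east as x and north as y: velocity relative to the water = (-15.132, -15.132) knots; the water relative to ground = (0.516, 3.259) knots.
Velocity relative to ground = (-15.132, -15.132) + (0.516, 3.259) = (-14.616, -11.873) knots.
Speed = |(-14.616, -11.873)| = 18.830 knots.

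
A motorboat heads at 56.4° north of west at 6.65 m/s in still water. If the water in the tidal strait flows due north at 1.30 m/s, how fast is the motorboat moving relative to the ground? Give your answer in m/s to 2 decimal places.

Taking east as x and north as y: velocity relative to the water = (-3.680, 5.539) m/s; the water relative to ground = (0.000, 1.300) m/s.
Velocity relative to ground = (-3.680, 5.539) + (0.000, 1.300) = (-3.680, 6.839) m/s.
Speed = |(-3.680, 6.839)| = 7.766 m/s.

7.77 m/s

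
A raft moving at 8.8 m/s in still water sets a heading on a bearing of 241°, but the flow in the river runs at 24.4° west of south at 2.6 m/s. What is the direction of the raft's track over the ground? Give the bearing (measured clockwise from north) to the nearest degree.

Taking east as x and north as y: velocity relative to the water = (-7.697, -4.266) m/s; the water relative to ground = (-1.074, -2.368) m/s.
Velocity relative to ground = (-7.697, -4.266) + (-1.074, -2.368) = (-8.771, -6.634) m/s.
Bearing = atan2(-8.77, -6.63) = 232.90° clockwise from north.

233°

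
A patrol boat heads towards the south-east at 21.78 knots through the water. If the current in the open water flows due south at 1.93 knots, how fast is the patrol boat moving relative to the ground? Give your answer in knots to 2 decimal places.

Taking east as x and north as y: velocity relative to the water = (15.401, -15.401) knots; the water relative to ground = (0.000, -1.930) knots.
Velocity relative to ground = (15.401, -15.401) + (0.000, -1.930) = (15.401, -17.331) knots.
Speed = |(15.401, -17.331)| = 23.185 knots.

23.18 knots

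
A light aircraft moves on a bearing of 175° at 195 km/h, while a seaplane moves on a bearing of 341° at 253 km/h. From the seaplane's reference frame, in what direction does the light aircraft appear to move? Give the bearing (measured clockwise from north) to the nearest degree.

Taking east as x and north as y: light aircraft velocity = (16.995, -194.258) km/h; seaplane velocity = (-82.369, 239.216) km/h.
Velocity of light aircraft relative to seaplane = (16.995, -194.258) − (-82.369, 239.216) = (99.364, -433.474) km/h.
Bearing = atan2(99.36, -433.47) = 167.09° clockwise from north.

167°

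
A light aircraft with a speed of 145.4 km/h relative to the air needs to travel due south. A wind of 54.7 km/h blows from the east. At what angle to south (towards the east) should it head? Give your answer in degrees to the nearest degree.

The wind pushes perpendicular to the desired track; the heading must have a component into the wind equal to 54.7 km/h: 145.4 sin θ = 54.7.
sin θ = 0.3762, so θ = 22.099°.

22°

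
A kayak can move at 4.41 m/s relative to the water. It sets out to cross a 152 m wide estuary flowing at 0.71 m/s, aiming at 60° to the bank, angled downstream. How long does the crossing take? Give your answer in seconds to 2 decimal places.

39.80 s

The component of the kayak's velocity perpendicular to the bank is 4.41 × sin 60° = 3.819 m/s.
The current is parallel to the bank, so it does not affect the crossing time.
Time = 152 / 3.819 = 39.799 s.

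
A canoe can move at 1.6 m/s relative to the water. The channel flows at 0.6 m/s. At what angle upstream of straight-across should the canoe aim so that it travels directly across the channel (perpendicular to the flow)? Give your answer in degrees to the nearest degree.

To cancel the current, the upstream component of the canoe's velocity must equal the flow: 1.6 sin θ = 0.6.
sin θ = 0.6 / 1.6 = 0.3750.
θ = arcsin(0.3750) = 22.024°.

22°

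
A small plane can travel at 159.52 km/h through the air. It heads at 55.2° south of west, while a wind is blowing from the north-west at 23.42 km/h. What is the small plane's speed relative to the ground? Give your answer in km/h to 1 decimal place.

Taking east as x and north as y: velocity relative to the air = (-91.040, -130.990) km/h; the air relative to ground = (16.560, -16.560) km/h.
Velocity relative to ground = (-91.040, -130.990) + (16.560, -16.560) = (-74.480, -147.550) km/h.
Speed = |(-74.480, -147.550)| = 165.282 km/h.

165.3 km/h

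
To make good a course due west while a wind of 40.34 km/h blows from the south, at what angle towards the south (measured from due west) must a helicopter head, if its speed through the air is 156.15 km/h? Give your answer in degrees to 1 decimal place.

The wind pushes perpendicular to the desired track; the heading must have a component into the wind equal to 40.34 km/h: 156.15 sin θ = 40.34.
sin θ = 0.2583, so θ = 14.972°.

15.0°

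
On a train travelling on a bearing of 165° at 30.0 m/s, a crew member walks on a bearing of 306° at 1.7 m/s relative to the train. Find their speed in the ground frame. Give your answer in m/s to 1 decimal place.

Taking east as x and north as y: train velocity = (7.765, -28.978) m/s; crew member velocity relative to train = (-1.375, 0.999) m/s.
Velocity relative to ground = (7.765, -28.978) + (-1.375, 0.999) = (6.389, -27.979) m/s.
Speed = |(6.389, -27.979)| = 28.699 m/s.

28.7 m/s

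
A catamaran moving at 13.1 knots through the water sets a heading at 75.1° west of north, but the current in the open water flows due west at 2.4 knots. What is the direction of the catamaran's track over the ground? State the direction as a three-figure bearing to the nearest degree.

Taking east as x and north as y: velocity relative to the water = (-12.660, 3.368) knots; the water relative to ground = (-2.400, 0.000) knots.
Velocity relative to ground = (-12.660, 3.368) + (-2.400, 0.000) = (-15.060, 3.368) knots.
Bearing = atan2(-15.06, 3.37) = 282.61° clockwise from north.

283°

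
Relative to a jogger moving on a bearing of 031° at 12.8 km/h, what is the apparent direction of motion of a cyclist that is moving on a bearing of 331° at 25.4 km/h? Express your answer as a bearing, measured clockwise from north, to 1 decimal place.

300.7°

Taking east as x and north as y: cyclist velocity = (-12.314, 22.215) km/h; jogger velocity = (6.592, 10.972) km/h.
Velocity of cyclist relative to jogger = (-12.314, 22.215) − (6.592, 10.972) = (-18.907, 11.244) km/h.
Bearing = atan2(-18.91, 11.24) = 300.74° clockwise from north.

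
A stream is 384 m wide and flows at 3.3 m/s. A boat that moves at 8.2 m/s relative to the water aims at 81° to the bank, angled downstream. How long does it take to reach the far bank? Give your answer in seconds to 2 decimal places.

47.41 s

The component of the boat's velocity perpendicular to the bank is 8.2 × sin 81° = 8.099 m/s.
The flow acts along the bank and has no component across it.
Time = 384 / 8.099 = 47.413 s.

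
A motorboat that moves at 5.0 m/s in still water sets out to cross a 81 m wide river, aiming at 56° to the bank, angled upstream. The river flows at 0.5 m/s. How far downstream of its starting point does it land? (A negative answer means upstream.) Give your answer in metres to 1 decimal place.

Perpendicular speed = 4.145 m/s; crossing time = 81 / 4.145 = 19.541 s.
Net downstream speed = -2.296 m/s.
Drift = -2.296 × 19.541 = -44.865 m (upstream).

-44.9 m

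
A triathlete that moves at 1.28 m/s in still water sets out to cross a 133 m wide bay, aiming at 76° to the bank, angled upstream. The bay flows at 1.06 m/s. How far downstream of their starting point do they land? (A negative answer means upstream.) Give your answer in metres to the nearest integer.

80 m

Perpendicular speed = 1.242 m/s; crossing time = 133 / 1.242 = 107.087 s.
Net downstream speed = 0.750 m/s.
Drift = 0.750 × 107.087 = 80.352 m (downstream).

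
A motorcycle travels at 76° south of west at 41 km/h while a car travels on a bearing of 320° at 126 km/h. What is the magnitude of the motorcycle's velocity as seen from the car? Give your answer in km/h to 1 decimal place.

Taking east as x and north as y: motorcycle velocity = (-9.919, -39.782) km/h; car velocity = (-80.991, 96.522) km/h.
Velocity of motorcycle relative to car = (-9.919, -39.782) − (-80.991, 96.522) = (71.072, -136.304) km/h.
Magnitude = |(71.072, -136.304)| = 153.721 km/h.

153.7 km/h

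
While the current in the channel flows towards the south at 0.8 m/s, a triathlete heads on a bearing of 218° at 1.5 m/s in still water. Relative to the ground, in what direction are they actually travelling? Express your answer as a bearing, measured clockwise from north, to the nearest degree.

205°

Taking east as x and north as y: velocity relative to the water = (-0.923, -1.182) m/s; the water relative to ground = (0.000, -0.800) m/s.
Velocity relative to ground = (-0.923, -1.182) + (0.000, -0.800) = (-0.923, -1.982) m/s.
Bearing = atan2(-0.92, -1.98) = 204.98° clockwise from north.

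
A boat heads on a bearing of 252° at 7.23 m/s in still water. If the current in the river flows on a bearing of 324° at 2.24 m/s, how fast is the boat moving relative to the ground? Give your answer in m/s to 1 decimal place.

8.2 m/s

Taking east as x and north as y: velocity relative to the water = (-6.876, -2.234) m/s; the water relative to ground = (-1.317, 1.812) m/s.
Velocity relative to ground = (-6.876, -2.234) + (-1.317, 1.812) = (-8.193, -0.422) m/s.
Speed = |(-8.193, -0.422)| = 8.204 m/s.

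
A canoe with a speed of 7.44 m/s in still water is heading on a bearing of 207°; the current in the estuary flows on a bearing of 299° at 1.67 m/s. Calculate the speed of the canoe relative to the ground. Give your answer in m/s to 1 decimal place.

Taking east as x and north as y: velocity relative to the water = (-3.378, -6.629) m/s; the water relative to ground = (-1.461, 0.810) m/s.
Velocity relative to ground = (-3.378, -6.629) + (-1.461, 0.810) = (-4.838, -5.819) m/s.
Speed = |(-4.838, -5.819)| = 7.568 m/s.

7.6 m/s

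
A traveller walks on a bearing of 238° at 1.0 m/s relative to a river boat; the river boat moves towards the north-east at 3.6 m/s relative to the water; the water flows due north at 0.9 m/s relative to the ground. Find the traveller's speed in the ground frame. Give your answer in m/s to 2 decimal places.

In east/north components (m/s): traveller relative to river boat = (-0.848, -0.530); river boat relative to water = (2.546, 2.546); water relative to ground = (0.000, 0.900).
Sum = (1.698, 2.916) m/s.
Speed = |(1.698, 2.916)| = 3.374 m/s.

3.37 m/s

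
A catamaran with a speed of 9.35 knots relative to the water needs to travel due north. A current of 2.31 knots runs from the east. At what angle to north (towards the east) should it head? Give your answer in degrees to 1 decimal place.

The current pushes perpendicular to the desired track; the heading must have a component into the current equal to 2.31 knots: 9.35 sin θ = 2.31.
sin θ = 0.2471, so θ = 14.304°.

14.3°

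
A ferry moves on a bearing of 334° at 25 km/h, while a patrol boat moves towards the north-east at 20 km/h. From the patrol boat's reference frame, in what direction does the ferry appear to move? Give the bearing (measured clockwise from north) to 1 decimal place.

288.4°

Taking east as x and north as y: ferry velocity = (-10.959, 22.470) km/h; patrol boat velocity = (14.142, 14.142) km/h.
Velocity of ferry relative to patrol boat = (-10.959, 22.470) − (14.142, 14.142) = (-25.101, 8.328) km/h.
Bearing = atan2(-25.10, 8.33) = 288.35° clockwise from north.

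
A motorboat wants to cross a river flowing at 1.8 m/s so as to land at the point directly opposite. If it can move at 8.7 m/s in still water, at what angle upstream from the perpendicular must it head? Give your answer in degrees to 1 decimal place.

To cancel the current, the upstream component of the motorboat's velocity must equal the flow: 8.7 sin θ = 1.8.
sin θ = 1.8 / 8.7 = 0.2069.
θ = arcsin(0.2069) = 11.941°.

11.9°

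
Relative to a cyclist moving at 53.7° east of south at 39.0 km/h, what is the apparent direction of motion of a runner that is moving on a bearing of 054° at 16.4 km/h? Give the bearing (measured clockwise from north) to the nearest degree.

Taking east as x and north as y: runner velocity = (13.268, 9.640) km/h; cyclist velocity = (31.431, -23.089) km/h.
Velocity of runner relative to cyclist = (13.268, 9.640) − (31.431, -23.089) = (-18.163, 32.728) km/h.
Bearing = atan2(-18.16, 32.73) = 330.97° clockwise from north.

331°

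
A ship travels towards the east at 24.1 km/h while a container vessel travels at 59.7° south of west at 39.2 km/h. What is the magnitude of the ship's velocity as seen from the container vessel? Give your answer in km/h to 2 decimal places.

Taking east as x and north as y: ship velocity = (24.100, 0.000) km/h; container vessel velocity = (-19.777, -33.845) km/h.
Velocity of ship relative to container vessel = (24.100, 0.000) − (-19.777, -33.845) = (43.877, 33.845) km/h.
Magnitude = |(43.877, 33.845)| = 55.414 km/h.

55.41 km/h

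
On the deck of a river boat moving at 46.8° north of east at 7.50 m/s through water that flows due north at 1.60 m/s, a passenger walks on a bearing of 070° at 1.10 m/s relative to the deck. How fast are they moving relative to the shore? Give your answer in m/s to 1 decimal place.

In east/north components (m/s): passenger relative to river boat = (1.034, 0.376); river boat relative to water = (5.134, 5.467); water relative to ground = (0.000, 1.600).
Sum = (6.168, 7.443) m/s.
Speed = |(6.168, 7.443)| = 9.667 m/s.

9.7 m/s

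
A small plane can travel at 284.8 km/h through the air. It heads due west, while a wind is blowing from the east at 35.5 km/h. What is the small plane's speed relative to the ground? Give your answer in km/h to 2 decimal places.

320.30 km/h

Taking east as x and north as y: velocity relative to the air = (-284.800, 0.000) km/h; the air relative to ground = (-35.500, 0.000) km/h.
Velocity relative to ground = (-284.800, 0.000) + (-35.500, 0.000) = (-320.300, 0.000) km/h.
Speed = |(-320.300, 0.000)| = 320.300 km/h.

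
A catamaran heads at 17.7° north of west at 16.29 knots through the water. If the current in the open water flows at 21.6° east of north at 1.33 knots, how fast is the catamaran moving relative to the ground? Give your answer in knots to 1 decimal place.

16.3 knots

Taking east as x and north as y: velocity relative to the water = (-15.519, 4.953) knots; the water relative to ground = (0.490, 1.237) knots.
Velocity relative to ground = (-15.519, 4.953) + (0.490, 1.237) = (-15.029, 6.189) knots.
Speed = |(-15.029, 6.189)| = 16.254 knots.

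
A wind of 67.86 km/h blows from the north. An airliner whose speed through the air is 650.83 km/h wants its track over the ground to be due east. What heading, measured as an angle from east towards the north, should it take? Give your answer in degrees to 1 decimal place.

The wind pushes perpendicular to the desired track; the heading must have a component into the wind equal to 67.86 km/h: 650.83 sin θ = 67.86.
sin θ = 0.1043, so θ = 5.985°.

6.0°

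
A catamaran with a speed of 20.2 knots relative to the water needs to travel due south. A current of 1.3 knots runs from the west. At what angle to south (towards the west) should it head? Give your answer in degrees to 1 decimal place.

The current pushes perpendicular to the desired track; the heading must have a component into the current equal to 1.3 knots: 20.2 sin θ = 1.3.
sin θ = 0.0644, so θ = 3.690°.

3.7°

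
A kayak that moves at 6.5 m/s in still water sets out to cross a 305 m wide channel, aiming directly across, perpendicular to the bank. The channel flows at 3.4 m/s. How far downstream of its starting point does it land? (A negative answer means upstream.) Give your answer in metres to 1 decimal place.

Perpendicular speed = 6.500 m/s; crossing time = 305 / 6.500 = 46.923 s.
Net downstream speed = 3.400 m/s.
Drift = 3.400 × 46.923 = 159.538 m (downstream).

159.5 m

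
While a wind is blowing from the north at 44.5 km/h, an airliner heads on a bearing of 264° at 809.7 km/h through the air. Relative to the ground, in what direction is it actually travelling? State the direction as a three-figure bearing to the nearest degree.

Taking east as x and north as y: velocity relative to the air = (-805.264, -84.637) km/h; the air relative to ground = (0.000, -44.500) km/h.
Velocity relative to ground = (-805.264, -84.637) + (0.000, -44.500) = (-805.264, -129.137) km/h.
Bearing = atan2(-805.26, -129.14) = 260.89° clockwise from north.

261°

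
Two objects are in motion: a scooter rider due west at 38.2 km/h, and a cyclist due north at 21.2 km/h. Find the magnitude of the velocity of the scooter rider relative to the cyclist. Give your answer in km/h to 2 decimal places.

43.69 km/h

Taking east as x and north as y: scooter rider velocity = (-38.200, 0.000) km/h; cyclist velocity = (0.000, 21.200) km/h.
Velocity of scooter rider relative to cyclist = (-38.200, 0.000) − (0.000, 21.200) = (-38.200, -21.200) km/h.
Magnitude = |(-38.200, -21.200)| = 43.688 km/h.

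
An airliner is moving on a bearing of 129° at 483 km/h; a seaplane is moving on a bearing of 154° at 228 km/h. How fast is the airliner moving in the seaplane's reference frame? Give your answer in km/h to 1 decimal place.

292.7 km/h

Taking east as x and north as y: airliner velocity = (375.361, -303.962) km/h; seaplane velocity = (99.949, -204.925) km/h.
Velocity of airliner relative to seaplane = (375.361, -303.962) − (99.949, -204.925) = (275.413, -99.037) km/h.
Magnitude = |(275.413, -99.037)| = 292.678 km/h.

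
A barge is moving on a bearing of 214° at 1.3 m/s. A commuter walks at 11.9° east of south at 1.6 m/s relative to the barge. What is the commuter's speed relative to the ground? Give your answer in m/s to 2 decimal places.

2.67 m/s

Taking east as x and north as y: barge velocity = (-0.727, -1.078) m/s; commuter velocity relative to barge = (0.330, -1.566) m/s.
Velocity relative to ground = (-0.727, -1.078) + (0.330, -1.566) = (-0.397, -2.643) m/s.
Speed = |(-0.397, -2.643)| = 2.673 m/s.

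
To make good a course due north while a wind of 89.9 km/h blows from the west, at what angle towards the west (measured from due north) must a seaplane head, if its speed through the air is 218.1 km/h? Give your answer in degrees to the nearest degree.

The wind pushes perpendicular to the desired track; the heading must have a component into the wind equal to 89.9 km/h: 218.1 sin θ = 89.9.
sin θ = 0.4122, so θ = 24.343°.

24°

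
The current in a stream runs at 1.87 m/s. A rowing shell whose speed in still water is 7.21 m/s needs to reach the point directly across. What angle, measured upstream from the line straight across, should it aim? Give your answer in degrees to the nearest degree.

15°

To cancel the current, the upstream component of the rowing shell's velocity must equal the flow: 7.21 sin θ = 1.87.
sin θ = 1.87 / 7.21 = 0.2594.
θ = arcsin(0.2594) = 15.032°.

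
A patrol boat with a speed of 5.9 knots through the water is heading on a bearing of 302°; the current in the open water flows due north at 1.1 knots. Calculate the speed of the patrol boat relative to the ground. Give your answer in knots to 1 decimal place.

Taking east as x and north as y: velocity relative to the water = (-5.003, 3.127) knots; the water relative to ground = (0.000, 1.100) knots.
Velocity relative to ground = (-5.003, 3.127) + (0.000, 1.100) = (-5.003, 4.227) knots.
Speed = |(-5.003, 4.227)| = 6.550 knots.

6.5 knots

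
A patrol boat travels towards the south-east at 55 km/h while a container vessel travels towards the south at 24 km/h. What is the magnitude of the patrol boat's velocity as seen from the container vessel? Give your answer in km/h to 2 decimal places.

Taking east as x and north as y: patrol boat velocity = (38.891, -38.891) km/h; container vessel velocity = (0.000, -24.000) km/h.
Velocity of patrol boat relative to container vessel = (38.891, -38.891) − (0.000, -24.000) = (38.891, -14.891) km/h.
Magnitude = |(38.891, -14.891)| = 41.644 km/h.

41.64 km/h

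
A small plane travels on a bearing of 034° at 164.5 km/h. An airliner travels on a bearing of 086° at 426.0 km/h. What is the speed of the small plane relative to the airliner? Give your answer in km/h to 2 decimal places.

Taking east as x and north as y: small plane velocity = (91.987, 136.377) km/h; airliner velocity = (424.962, 29.716) km/h.
Velocity of small plane relative to airliner = (91.987, 136.377) − (424.962, 29.716) = (-332.975, 106.660) km/h.
Magnitude = |(-332.975, 106.660)| = 349.641 km/h.

349.64 km/h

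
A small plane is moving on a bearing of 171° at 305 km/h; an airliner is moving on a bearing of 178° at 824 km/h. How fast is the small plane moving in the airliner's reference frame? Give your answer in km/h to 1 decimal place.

Taking east as x and north as y: small plane velocity = (47.713, -301.245) km/h; airliner velocity = (28.757, -823.498) km/h.
Velocity of small plane relative to airliner = (47.713, -301.245) − (28.757, -823.498) = (18.955, 522.253) km/h.
Magnitude = |(18.955, 522.253)| = 522.597 km/h.

522.6 km/h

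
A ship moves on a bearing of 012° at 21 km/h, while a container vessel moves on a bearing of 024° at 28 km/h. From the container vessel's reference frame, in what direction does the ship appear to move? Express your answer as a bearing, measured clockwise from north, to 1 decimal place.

234.3°

Taking east as x and north as y: ship velocity = (4.366, 20.541) km/h; container vessel velocity = (11.389, 25.579) km/h.
Velocity of ship relative to container vessel = (4.366, 20.541) − (11.389, 25.579) = (-7.022, -5.038) km/h.
Bearing = atan2(-7.02, -5.04) = 234.34° clockwise from north.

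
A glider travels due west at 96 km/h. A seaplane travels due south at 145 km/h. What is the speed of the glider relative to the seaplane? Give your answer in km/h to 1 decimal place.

173.9 km/h

Taking east as x and north as y: glider velocity = (-96.000, 0.000) km/h; seaplane velocity = (0.000, -145.000) km/h.
Velocity of glider relative to seaplane = (-96.000, 0.000) − (0.000, -145.000) = (-96.000, 145.000) km/h.
Magnitude = |(-96.000, 145.000)| = 173.899 km/h.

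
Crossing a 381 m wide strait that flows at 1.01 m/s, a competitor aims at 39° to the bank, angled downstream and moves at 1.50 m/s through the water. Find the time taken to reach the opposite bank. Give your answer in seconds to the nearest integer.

404 s

The component of the competitor's velocity perpendicular to the bank is 1.50 × sin 39° = 0.944 m/s.
The current is parallel to the bank, so it does not affect the crossing time.
Time = 381 / 0.944 = 403.610 s.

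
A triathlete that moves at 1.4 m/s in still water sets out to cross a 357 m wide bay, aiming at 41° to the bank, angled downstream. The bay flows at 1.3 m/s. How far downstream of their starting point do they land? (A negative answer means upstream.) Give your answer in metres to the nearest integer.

916 m

Perpendicular speed = 0.918 m/s; crossing time = 357 / 0.918 = 388.685 s.
Net downstream speed = 2.357 m/s.
Drift = 2.357 × 388.685 = 915.971 m (downstream).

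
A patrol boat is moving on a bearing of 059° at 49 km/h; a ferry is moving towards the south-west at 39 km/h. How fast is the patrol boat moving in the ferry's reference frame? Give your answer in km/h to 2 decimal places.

Taking east as x and north as y: patrol boat velocity = (42.001, 25.237) km/h; ferry velocity = (-27.577, -27.577) km/h.
Velocity of patrol boat relative to ferry = (42.001, 25.237) − (-27.577, -27.577) = (69.578, 52.814) km/h.
Magnitude = |(69.578, 52.814)| = 87.353 km/h.

87.35 km/h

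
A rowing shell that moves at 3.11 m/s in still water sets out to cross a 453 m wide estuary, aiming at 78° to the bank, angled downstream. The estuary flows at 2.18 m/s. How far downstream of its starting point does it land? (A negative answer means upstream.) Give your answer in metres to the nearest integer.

Perpendicular speed = 3.042 m/s; crossing time = 453 / 3.042 = 148.913 s.
Net downstream speed = 2.827 m/s.
Drift = 2.827 × 148.913 = 420.919 m (downstream).

421 m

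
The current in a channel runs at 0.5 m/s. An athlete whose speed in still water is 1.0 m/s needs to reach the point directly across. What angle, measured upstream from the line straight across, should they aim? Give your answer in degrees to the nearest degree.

To cancel the current, the upstream component of the athlete's velocity must equal the flow: 1.0 sin θ = 0.5.
sin θ = 0.5 / 1.0 = 0.5000.
θ = arcsin(0.5000) = 30.000°.

30°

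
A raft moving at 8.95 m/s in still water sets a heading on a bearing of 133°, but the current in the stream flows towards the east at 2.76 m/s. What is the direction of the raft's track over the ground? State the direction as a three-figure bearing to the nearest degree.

Taking east as x and north as y: velocity relative to the water = (6.546, -6.104) m/s; the water relative to ground = (2.760, 0.000) m/s.
Velocity relative to ground = (6.546, -6.104) + (2.760, 0.000) = (9.306, -6.104) m/s.
Bearing = atan2(9.31, -6.10) = 123.26° clockwise from north.

123°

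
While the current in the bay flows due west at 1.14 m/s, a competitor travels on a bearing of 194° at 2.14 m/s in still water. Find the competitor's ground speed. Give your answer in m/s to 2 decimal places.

2.66 m/s

Taking east as x and north as y: velocity relative to the water = (-0.518, -2.076) m/s; the water relative to ground = (-1.140, 0.000) m/s.
Velocity relative to ground = (-0.518, -2.076) + (-1.140, 0.000) = (-1.658, -2.076) m/s.
Speed = |(-1.658, -2.076)| = 2.657 m/s.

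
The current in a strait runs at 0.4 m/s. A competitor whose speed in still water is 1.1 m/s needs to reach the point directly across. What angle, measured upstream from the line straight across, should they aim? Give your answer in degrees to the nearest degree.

21°

To cancel the current, the upstream component of the competitor's velocity must equal the flow: 1.1 sin θ = 0.4.
sin θ = 0.4 / 1.1 = 0.3636.
θ = arcsin(0.3636) = 21.324°.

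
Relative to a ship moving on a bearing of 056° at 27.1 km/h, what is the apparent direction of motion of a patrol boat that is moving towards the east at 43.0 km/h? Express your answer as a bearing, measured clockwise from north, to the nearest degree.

Taking east as x and north as y: patrol boat velocity = (43.000, 0.000) km/h; ship velocity = (22.467, 15.154) km/h.
Velocity of patrol boat relative to ship = (43.000, 0.000) − (22.467, 15.154) = (20.533, -15.154) km/h.
Bearing = atan2(20.53, -15.15) = 126.43° clockwise from north.

126°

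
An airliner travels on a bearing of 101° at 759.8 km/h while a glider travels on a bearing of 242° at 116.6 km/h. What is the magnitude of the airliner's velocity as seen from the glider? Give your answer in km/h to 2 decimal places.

853.58 km/h

Taking east as x and north as y: airliner velocity = (745.840, -144.977) km/h; glider velocity = (-102.952, -54.740) km/h.
Velocity of airliner relative to glider = (745.840, -144.977) − (-102.952, -54.740) = (848.792, -90.236) km/h.
Magnitude = |(848.792, -90.236)| = 853.575 km/h.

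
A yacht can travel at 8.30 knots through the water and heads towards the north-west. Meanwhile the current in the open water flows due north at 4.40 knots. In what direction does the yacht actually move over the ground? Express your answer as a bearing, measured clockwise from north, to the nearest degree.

330°

Taking east as x and north as y: velocity relative to the water = (-5.869, 5.869) knots; the water relative to ground = (0.000, 4.400) knots.
Velocity relative to ground = (-5.869, 5.869) + (0.000, 4.400) = (-5.869, 10.269) knots.
Bearing = atan2(-5.87, 10.27) = 330.25° clockwise from north.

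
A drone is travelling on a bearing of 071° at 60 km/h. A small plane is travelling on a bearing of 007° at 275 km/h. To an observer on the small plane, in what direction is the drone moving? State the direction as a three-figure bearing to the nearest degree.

175°

Taking east as x and north as y: drone velocity = (56.731, 19.534) km/h; small plane velocity = (33.514, 272.950) km/h.
Velocity of drone relative to small plane = (56.731, 19.534) − (33.514, 272.950) = (23.217, -253.416) km/h.
Bearing = atan2(23.22, -253.42) = 174.77° clockwise from north.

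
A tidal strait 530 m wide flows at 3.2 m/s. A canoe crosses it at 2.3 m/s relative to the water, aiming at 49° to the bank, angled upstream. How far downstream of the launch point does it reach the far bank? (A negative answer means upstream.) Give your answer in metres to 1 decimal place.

Perpendicular speed = 1.736 m/s; crossing time = 530 / 1.736 = 305.329 s.
Net downstream speed = 1.691 m/s.
Drift = 1.691 × 305.329 = 516.331 m (downstream).

516.3 m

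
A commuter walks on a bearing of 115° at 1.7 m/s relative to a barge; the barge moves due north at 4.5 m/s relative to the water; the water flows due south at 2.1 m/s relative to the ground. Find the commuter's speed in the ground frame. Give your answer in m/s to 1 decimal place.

2.3 m/s

In east/north components (m/s): commuter relative to barge = (1.541, -0.718); barge relative to water = (0.000, 4.500); water relative to ground = (0.000, -2.100).
Sum = (1.541, 1.682) m/s.
Speed = |(1.541, 1.682)| = 2.281 m/s.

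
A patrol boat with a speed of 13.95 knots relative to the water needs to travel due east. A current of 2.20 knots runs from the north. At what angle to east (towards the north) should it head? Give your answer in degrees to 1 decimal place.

The current pushes perpendicular to the desired track; the heading must have a component into the current equal to 2.20 knots: 13.95 sin θ = 2.20.
sin θ = 0.1577, so θ = 9.074°.

9.1°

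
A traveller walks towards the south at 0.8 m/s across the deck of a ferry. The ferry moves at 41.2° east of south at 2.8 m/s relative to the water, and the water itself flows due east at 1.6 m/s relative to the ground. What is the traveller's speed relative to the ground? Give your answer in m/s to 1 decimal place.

In east/north components (m/s): traveller relative to ferry = (0.000, -0.800); ferry relative to water = (1.844, -2.107); water relative to ground = (1.600, 0.000).
Sum = (3.444, -2.907) m/s.
Speed = |(3.444, -2.907)| = 4.507 m/s.

4.5 m/s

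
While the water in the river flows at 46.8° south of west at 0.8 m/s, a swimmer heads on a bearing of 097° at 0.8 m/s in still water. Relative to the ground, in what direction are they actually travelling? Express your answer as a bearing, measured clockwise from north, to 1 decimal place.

Taking east as x and north as y: velocity relative to the water = (0.794, -0.097) m/s; the water relative to ground = (-0.548, -0.583) m/s.
Velocity relative to ground = (0.794, -0.097) + (-0.548, -0.583) = (0.246, -0.681) m/s.
Bearing = atan2(0.25, -0.68) = 160.10° clockwise from north.

160.1°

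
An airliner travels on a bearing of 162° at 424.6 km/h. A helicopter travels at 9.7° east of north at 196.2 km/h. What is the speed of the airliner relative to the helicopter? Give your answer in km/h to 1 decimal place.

605.2 km/h

Taking east as x and north as y: airliner velocity = (131.209, -403.819) km/h; helicopter velocity = (33.058, 193.395) km/h.
Velocity of airliner relative to helicopter = (131.209, -403.819) − (33.058, 193.395) = (98.151, -597.214) km/h.
Magnitude = |(98.151, -597.214)| = 605.225 km/h.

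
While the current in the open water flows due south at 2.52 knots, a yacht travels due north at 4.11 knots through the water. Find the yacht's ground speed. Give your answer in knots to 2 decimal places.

1.59 knots

Taking east as x and north as y: velocity relative to the water = (0.000, 4.110) knots; the water relative to ground = (0.000, -2.520) knots.
Velocity relative to ground = (0.000, 4.110) + (0.000, -2.520) = (0.000, 1.590) knots.
Speed = |(0.000, 1.590)| = 1.590 knots.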